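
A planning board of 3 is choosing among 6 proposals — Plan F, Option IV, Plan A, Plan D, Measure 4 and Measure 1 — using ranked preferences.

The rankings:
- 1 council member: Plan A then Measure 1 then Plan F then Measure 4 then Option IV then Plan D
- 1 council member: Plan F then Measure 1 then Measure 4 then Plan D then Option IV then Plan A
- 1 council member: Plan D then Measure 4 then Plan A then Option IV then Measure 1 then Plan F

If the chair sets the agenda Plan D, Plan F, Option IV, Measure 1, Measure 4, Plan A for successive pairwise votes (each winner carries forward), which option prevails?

Plan A

Round 1: Plan D vs Plan F — 1–2, Plan F advances.
Round 2: Plan F vs Option IV — 2–1, Plan F advances.
Round 3: Plan F vs Measure 1 — 1–2, Measure 1 advances.
Round 4: Measure 1 vs Measure 4 — 2–1, Measure 1 advances.
Round 5: Measure 1 vs Plan A — 1–2, Plan A advances.
Plan A survives the agenda.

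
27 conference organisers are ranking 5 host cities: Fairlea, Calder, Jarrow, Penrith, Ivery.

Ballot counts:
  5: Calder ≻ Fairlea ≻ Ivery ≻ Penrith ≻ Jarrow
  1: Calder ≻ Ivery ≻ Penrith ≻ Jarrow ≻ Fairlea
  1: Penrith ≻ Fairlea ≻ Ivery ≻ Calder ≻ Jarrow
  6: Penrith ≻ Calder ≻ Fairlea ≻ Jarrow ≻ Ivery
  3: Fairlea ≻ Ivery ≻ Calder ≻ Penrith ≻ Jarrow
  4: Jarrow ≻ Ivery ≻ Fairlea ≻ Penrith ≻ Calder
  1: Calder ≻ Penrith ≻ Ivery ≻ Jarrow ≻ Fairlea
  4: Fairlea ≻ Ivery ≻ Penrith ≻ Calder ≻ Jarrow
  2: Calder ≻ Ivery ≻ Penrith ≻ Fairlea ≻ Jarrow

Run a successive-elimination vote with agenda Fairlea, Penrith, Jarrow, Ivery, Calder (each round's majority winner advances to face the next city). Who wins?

Round 1: Fairlea vs Penrith — 16–11, Fairlea advances.
Round 2: Fairlea vs Jarrow — 21–6, Fairlea advances.
Round 3: Fairlea vs Ivery — 19–8, Fairlea advances.
Round 4: Fairlea vs Calder — 12–15, Calder advances.
The agenda winner is Calder.

Calder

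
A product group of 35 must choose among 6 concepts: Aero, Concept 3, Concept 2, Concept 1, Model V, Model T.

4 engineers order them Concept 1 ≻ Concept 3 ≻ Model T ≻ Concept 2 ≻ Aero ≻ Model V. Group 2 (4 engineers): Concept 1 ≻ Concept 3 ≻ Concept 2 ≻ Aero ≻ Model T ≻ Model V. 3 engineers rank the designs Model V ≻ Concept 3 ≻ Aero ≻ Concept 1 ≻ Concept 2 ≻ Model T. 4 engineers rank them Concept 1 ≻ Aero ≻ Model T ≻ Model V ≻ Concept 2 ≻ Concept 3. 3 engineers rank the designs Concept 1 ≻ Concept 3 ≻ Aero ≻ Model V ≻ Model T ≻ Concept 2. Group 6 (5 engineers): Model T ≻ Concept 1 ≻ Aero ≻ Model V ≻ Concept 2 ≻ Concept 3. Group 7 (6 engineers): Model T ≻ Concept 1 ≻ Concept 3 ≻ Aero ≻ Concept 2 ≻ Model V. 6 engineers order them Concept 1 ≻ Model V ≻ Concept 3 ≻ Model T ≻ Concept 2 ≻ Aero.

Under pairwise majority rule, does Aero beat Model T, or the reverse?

Model T

Ballots ranking Aero above Model T: 4 + 3 + 4 + 3 = 14.
Ballots ranking Model T above Aero: 35 − 14 = 21.
Model T wins the head-to-head 21–14.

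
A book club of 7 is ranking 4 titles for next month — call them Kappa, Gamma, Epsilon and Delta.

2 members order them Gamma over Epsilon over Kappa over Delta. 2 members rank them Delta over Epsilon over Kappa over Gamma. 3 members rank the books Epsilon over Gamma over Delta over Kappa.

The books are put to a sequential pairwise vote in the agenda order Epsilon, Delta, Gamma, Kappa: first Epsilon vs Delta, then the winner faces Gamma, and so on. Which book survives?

Round 1: Epsilon vs Delta — 5–2, Epsilon advances.
Round 2: Epsilon vs Gamma — 5–2, Epsilon advances.
Round 3: Epsilon vs Kappa — 7–0, Epsilon advances.
Epsilon survives the agenda.

Epsilon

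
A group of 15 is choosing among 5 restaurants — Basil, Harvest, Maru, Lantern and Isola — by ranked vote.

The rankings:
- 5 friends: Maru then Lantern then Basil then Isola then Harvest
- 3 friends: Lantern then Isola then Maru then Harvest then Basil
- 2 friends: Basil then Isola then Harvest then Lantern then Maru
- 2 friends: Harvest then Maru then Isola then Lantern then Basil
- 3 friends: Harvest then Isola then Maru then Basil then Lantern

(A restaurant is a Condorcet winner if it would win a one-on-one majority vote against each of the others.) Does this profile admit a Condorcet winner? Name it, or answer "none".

none

Check each pair by majority over 15 ballots:
Basil vs Harvest: 7 to 8, Harvest.
Basil vs Maru: Basil preferred on 2 ballots; Maru wins 13–2.
Basil vs Lantern: Basil preferred on 2+3 = 5 ballots; Lantern wins 10–5.
Basil vs Isola: Basil is ranked higher on 5+2 = 7 ballots, Isola on 8. Isola wins 8–7.
Harvest vs Maru: Harvest is ranked higher on 2+2+3 = 7 ballots, Maru on 8. Maru wins 8–7.
Harvest vs Lantern: 7 to 8, Lantern.
Harvest vs Isola: 2+3 = 5 for Harvest, 10 for Isola — Isola by 10–5.
Maru vs Lantern: Maru preferred on 5+2+3 = 10 ballots; Maru wins 10–5.
Maru vs Isola: 5+2 = 7 for Maru, 8 for Isola — Isola by 8–7.
Lantern vs Isola: Lantern is ranked higher on 5+3 = 8 ballots, Isola on 7. Lantern wins 8–7.
Every restaurant loses at least once (Basil loses to Harvest; Harvest loses to Maru; Maru loses to Isola; Lantern loses to Maru; Isola loses to Lantern). The majority relation contains the cycle Maru > Lantern > Isola > Maru, so there is no Condorcet winner.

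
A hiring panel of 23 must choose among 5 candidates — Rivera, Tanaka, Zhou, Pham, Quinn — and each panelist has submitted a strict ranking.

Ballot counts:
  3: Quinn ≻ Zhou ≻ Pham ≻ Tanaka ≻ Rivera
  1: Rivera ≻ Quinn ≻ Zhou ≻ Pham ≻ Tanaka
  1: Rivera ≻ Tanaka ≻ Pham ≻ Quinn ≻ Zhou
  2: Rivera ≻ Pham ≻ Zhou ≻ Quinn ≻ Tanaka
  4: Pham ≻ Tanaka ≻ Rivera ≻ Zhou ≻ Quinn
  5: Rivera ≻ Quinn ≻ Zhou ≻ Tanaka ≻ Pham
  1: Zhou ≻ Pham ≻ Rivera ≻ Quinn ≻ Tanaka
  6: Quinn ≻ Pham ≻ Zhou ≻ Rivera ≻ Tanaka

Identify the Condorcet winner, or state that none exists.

Check each pair by majority over 23 ballots:
Rivera vs Tanaka: Rivera preferred on 1+1+2+5+1+6 = 16 ballots; Rivera wins 16–7.
Rivera vs Zhou: Rivera preferred on 1+1+2+4+5 = 13 ballots; Rivera wins 13–10.
Rivera vs Pham: Pham wins 14–9.
Rivera vs Quinn: 1+1+2+4+5+1 = 14 for Rivera, 9 for Quinn — Rivera by 14–9.
Tanaka vs Zhou: Tanaka is ranked higher on 1+4 = 5 ballots, Zhou on 18. Zhou wins 18–5.
Tanaka vs Pham: Pham, 17–6.
Tanaka vs Quinn: Tanaka is ranked higher on 1+4 = 5 ballots, Quinn on 18. Quinn wins 18–5.
Zhou vs Pham: 3+1+5+1 = 10 for Zhou, 13 for Pham — Pham by 13–10.
Zhou vs Quinn: 7 to 16, Quinn.
Pham–Quinn: Quinn 15–8.
Each candidate drops at least one matchup (Rivera loses to Pham; Tanaka loses to Rivera; Zhou loses to Rivera; Pham loses to Quinn; Quinn loses to Rivera); the cycle Rivera > Quinn > Pham > Rivera rules out a Condorcet winner.

none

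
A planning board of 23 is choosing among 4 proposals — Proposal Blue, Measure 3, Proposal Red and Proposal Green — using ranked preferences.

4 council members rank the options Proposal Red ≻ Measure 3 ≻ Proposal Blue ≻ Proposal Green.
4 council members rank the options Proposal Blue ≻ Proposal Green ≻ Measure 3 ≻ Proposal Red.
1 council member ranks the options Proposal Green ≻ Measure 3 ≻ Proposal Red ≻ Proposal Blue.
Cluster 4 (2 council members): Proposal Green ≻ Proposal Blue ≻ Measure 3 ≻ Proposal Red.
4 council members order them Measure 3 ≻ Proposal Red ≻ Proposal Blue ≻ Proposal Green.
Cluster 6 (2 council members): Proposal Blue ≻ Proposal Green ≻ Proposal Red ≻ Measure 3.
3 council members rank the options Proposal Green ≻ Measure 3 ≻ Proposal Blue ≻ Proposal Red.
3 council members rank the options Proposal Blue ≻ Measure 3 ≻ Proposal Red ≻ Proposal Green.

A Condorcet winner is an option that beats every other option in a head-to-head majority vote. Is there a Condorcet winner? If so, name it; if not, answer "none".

Pairwise majorities:
Proposal Blue–Measure 3: Measure 3 12–11.
Proposal Blue–Proposal Red: Proposal Blue 14–9.
Proposal Blue vs Proposal Green: Proposal Blue, 17–6.
Measure 3 vs Proposal Red: Measure 3, 17–6.
Measure 3–Proposal Green: Proposal Green 12–11.
Proposal Red vs Proposal Green: Proposal Green wins 12–11.
No option is unbeaten: Proposal Blue loses to Measure 3; Measure 3 loses to Proposal Green; Proposal Red loses to Proposal Blue; Proposal Green loses to Proposal Blue. In particular Proposal Blue > Proposal Green > Measure 3 > Proposal Blue is a majority cycle — no Condorcet winner exists.

none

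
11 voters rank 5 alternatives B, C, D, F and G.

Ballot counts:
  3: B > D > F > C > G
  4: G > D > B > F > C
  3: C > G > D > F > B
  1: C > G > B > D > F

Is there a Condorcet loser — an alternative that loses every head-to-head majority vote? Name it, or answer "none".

none

Pairwise majorities:
B vs C: 7 to 4, B.
B–D: D 7–4.
B vs F: 3+4+1 = 8 for B, 3 for F — B by 8–3.
B vs G: 3 to 8, G.
C vs D: C preferred on 3+1 = 4 ballots; D wins 7–4.
C vs F: 3+1 = 4 for C, 7 for F — F by 7–4.
C vs G: 7 to 4, C.
D vs F: 11 to 0, D.
D vs G: G, 8–3.
F vs G: F preferred on 3 ballots; G wins 8–3.
Each alternative has at least one pairwise win (B beats C; C beats G; D beats B; F beats C; G beats B) — no Condorcet loser.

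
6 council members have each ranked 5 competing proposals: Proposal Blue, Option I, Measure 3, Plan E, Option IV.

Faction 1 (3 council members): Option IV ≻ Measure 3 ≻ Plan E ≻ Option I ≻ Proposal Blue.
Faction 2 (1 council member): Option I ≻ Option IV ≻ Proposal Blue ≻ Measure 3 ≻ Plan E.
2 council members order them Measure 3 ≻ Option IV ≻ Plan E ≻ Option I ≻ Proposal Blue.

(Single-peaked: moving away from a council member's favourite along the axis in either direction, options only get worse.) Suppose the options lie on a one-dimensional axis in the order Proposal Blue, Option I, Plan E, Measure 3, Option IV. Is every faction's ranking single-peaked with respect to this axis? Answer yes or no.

no

Axis positions: Proposal Blue=1, Option I=2, Plan E=3, Measure 3=4, Option IV=5.
Faction 1 (peak Option IV at position 5): ranking walks positions 5-4-3-2-1, expanding outward from the peak — single-peaked.
Faction 2: ranking walks positions 2-5-1-4-3; Option IV is ranked above Plan E even though Plan E lies between Option IV and the peak Option I on the axis — preferences dip and rise again. Not single-peaked.
Faction 3 (peak Measure 3 at position 4): ranking walks positions 4-5-3-2-1, expanding outward from the peak — single-peaked.
Faction 2 violates single-peakedness, so the profile is not single-peaked on this axis.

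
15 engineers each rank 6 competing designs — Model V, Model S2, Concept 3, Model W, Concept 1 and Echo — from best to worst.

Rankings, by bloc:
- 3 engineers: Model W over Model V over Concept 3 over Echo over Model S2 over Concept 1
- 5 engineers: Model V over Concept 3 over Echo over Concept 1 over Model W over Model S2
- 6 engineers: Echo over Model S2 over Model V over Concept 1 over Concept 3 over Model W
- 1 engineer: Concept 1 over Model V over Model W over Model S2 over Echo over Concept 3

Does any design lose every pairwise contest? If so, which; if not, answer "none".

Pairwise majorities:
Model V vs Model S2: 3+5+1 = 9 for Model V, 6 for Model S2 — Model V by 9–6.
Model V vs Concept 3: Model V preferred on 3+5+6+1 = 15 ballots; Model V wins 15–0.
Model V vs Model W: Model V, 12–3.
Model V vs Concept 1: 14 to 1, Model V.
Model V vs Echo: Model V, 9–6.
Model S2 vs Concept 3: Concept 3 wins 8–7.
Model S2 vs Model W: Model W wins 9–6.
Model S2 vs Concept 1: 3+6 = 9 for Model S2, 6 for Concept 1 — Model S2 by 9–6.
Model S2 vs Echo: 1 for Model S2, 14 for Echo — Echo by 14–1.
Concept 3 vs Model W: Concept 3 preferred on 5+6 = 11 ballots; Concept 3 wins 11–4.
Concept 3 vs Concept 1: Concept 3 wins 8–7.
Concept 3 vs Echo: Concept 3, 8–7.
Model W vs Concept 1: Concept 1 wins 12–3.
Model W vs Echo: Model W preferred on 3+1 = 4 ballots; Echo wins 11–4.
Concept 1 vs Echo: 1 for Concept 1, 14 for Echo — Echo by 14–1.
Every design wins at least one matchup (Model V beats Model S2; Model S2 beats Concept 1; Concept 3 beats Model S2; Model W beats Model S2; Concept 1 beats Model W; Echo beats Model S2), so there is no Condorcet loser.

none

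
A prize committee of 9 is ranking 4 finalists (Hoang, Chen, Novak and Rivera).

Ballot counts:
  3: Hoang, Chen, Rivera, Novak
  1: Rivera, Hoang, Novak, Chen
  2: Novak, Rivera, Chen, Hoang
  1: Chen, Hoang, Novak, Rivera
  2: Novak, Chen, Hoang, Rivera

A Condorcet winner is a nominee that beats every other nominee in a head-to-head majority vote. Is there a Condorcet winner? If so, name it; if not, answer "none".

none

Check each pair by majority over 9 ballots:
Hoang vs Chen: Hoang is ranked higher on 3+1 = 4 ballots, Chen on 5. Chen wins 5–4.
Hoang vs Novak: Hoang preferred on 3+1+1 = 5 ballots; Hoang wins 5–4.
Hoang vs Rivera: 3+1+2 = 6 for Hoang, 3 for Rivera — Hoang by 6–3.
Chen vs Novak: 3+1 = 4 for Chen, 5 for Novak — Novak by 5–4.
Chen vs Rivera: Chen is ranked higher on 3+1+2 = 6 ballots, Rivera on 3. Chen wins 6–3.
Novak vs Rivera: Novak preferred on 2+1+2 = 5 ballots; Novak wins 5–4.
Each nominee drops at least one matchup (Hoang loses to Chen; Chen loses to Novak; Novak loses to Hoang; Rivera loses to Hoang); the cycle Hoang → Novak → Chen → Hoang rules out a Condorcet winner.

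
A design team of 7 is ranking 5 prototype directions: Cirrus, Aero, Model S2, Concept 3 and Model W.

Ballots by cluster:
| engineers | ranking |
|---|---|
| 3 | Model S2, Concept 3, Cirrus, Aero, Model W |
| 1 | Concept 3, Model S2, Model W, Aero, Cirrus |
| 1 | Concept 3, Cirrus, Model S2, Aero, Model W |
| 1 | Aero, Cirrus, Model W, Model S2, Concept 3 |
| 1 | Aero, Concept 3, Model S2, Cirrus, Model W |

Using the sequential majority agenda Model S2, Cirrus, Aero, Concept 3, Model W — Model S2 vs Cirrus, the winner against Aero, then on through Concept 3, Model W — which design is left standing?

Round 1: Model S2 vs Cirrus — 5–2, Model S2 advances.
Round 2: Model S2 vs Aero — 5–2, Model S2 advances.
Round 3: Model S2 vs Concept 3 — 4–3, Model S2 advances.
Round 4: Model S2 vs Model W — 6–1, Model S2 advances.
The agenda winner is Model S2.

Model S2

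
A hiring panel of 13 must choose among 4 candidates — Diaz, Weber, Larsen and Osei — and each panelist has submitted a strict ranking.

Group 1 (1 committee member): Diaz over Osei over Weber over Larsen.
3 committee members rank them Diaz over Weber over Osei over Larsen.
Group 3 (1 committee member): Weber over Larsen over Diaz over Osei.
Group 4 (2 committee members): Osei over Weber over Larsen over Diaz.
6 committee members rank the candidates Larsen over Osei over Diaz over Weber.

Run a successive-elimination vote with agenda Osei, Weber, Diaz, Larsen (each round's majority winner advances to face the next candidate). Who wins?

Larsen

Round 1: Osei vs Weber — 9–4, Osei advances.
Round 2: Osei vs Diaz — 8–5, Osei advances.
Round 3: Osei vs Larsen — 6–7, Larsen advances.
The agenda winner is Larsen.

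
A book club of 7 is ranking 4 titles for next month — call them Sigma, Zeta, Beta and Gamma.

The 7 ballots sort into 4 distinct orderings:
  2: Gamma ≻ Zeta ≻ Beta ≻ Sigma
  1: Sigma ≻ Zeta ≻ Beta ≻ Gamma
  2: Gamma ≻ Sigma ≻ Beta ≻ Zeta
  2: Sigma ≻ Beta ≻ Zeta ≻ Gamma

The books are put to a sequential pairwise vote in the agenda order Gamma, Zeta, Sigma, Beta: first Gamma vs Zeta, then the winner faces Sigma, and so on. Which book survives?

Gamma

Round 1: Gamma vs Zeta — 4–3, Gamma advances.
Round 2: Gamma vs Sigma — 4–3, Gamma advances.
Round 3: Gamma vs Beta — 4–3, Gamma advances.
Gamma survives the agenda.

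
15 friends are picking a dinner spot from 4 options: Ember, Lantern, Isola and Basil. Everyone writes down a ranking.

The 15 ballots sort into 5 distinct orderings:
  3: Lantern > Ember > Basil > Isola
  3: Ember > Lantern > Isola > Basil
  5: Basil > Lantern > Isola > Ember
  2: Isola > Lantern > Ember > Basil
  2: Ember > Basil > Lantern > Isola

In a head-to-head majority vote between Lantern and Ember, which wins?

Lantern

Ballots ranking Lantern above Ember: 3 + 5 + 2 = 10.
Ballots ranking Ember above Lantern: 15 − 10 = 5.
Lantern wins the head-to-head 10–5.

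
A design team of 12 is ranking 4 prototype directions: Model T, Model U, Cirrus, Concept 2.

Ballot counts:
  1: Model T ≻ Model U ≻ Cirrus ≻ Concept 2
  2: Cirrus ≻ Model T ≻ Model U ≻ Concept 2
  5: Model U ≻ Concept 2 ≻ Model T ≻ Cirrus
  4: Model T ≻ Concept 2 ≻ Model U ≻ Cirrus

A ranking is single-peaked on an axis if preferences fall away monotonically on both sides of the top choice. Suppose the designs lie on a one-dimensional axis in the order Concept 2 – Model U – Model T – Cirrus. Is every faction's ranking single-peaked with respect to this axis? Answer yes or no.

no

Axis positions: Concept 2=1, Model U=2, Model T=3, Cirrus=4.
Faction 1 (peak Model T at position 3): ranking walks positions 3-2-4-1, expanding outward from the peak — single-peaked.
Faction 2 (peak Cirrus at position 4): ranking walks positions 4-3-2-1, expanding outward from the peak — single-peaked.
Faction 3 (peak Model U at position 2): ranking walks positions 2-1-3-4, expanding outward from the peak — single-peaked.
Faction 4: ranking walks positions 3-1-2-4; Concept 2 is ranked above Model U even though Model U lies between Concept 2 and the peak Model T on the axis — preferences dip and rise again. Not single-peaked.
Faction 4 violates single-peakedness, so the profile is not single-peaked on this axis.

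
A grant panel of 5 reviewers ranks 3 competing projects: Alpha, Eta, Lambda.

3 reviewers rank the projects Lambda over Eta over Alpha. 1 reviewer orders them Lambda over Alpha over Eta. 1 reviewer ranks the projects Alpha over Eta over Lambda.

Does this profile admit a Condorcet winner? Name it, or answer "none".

Check each pair by majority over 5 ballots:
Alpha vs Eta: 1+1 = 2 for Alpha, 3 for Eta — Eta by 3–2.
Alpha vs Lambda: Alpha is ranked higher on 1 ballot, Lambda on 4. Lambda wins 4–1.
Eta vs Lambda: Eta is ranked higher on 1 ballot, Lambda on 4. Lambda wins 4–1.
Lambda beats each of Alpha, Eta — Lambda is the Condorcet winner.

Lambda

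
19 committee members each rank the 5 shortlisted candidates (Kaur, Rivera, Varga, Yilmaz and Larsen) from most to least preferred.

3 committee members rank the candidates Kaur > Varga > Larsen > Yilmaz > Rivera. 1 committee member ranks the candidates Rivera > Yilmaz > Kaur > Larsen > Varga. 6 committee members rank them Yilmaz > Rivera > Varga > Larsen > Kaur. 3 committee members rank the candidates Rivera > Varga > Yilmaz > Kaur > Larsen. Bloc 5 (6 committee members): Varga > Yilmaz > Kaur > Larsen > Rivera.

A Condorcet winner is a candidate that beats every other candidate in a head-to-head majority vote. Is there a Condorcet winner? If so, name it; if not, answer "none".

Check each pair by majority over 19 ballots:
Kaur vs Rivera: Kaur preferred on 3+6 = 9 ballots; Rivera wins 10–9.
Kaur vs Varga: Kaur preferred on 3+1 = 4 ballots; Varga wins 15–4.
Kaur vs Yilmaz: Kaur preferred on 3 ballots; Yilmaz wins 16–3.
Kaur vs Larsen: 3+1+3+6 = 13 for Kaur, 6 for Larsen — Kaur by 13–6.
Rivera vs Varga: 10 to 9, Rivera.
Rivera vs Yilmaz: 4 to 15, Yilmaz.
Rivera vs Larsen: Rivera preferred on 1+6+3 = 10 ballots; Rivera wins 10–9.
Varga vs Yilmaz: Varga preferred on 3+3+6 = 12 ballots; Varga wins 12–7.
Varga vs Larsen: 18 to 1, Varga.
Yilmaz vs Larsen: 1+6+3+6 = 16 for Yilmaz, 3 for Larsen — Yilmaz by 16–3.
No candidate is unbeaten: Kaur loses to Rivera; Rivera loses to Yilmaz; Varga loses to Rivera; Yilmaz loses to Varga; Larsen loses to Kaur. In particular Rivera > Varga > Yilmaz > Rivera is a majority cycle — no Condorcet winner exists.

none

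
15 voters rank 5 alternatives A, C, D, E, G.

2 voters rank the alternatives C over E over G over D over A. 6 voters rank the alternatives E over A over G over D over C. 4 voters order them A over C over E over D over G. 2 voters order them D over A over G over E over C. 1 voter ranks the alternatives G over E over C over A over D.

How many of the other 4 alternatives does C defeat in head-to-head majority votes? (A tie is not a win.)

C against each rival (15 voters):
C–A: A 12–3.
C vs D: D wins 8–7.
C–E: E 9–6.
C–G: G 9–6.
C beats no one; loses to A, D, E, G — 0 pairwise wins.

0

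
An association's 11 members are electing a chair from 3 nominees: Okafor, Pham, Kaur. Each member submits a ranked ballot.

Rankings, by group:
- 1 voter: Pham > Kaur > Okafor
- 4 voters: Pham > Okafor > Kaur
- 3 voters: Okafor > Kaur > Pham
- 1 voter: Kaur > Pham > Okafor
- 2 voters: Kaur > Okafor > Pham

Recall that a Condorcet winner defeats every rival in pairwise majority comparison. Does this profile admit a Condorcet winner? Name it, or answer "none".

none

Check each pair by majority over 11 ballots:
Okafor vs Pham: Pham wins 6–5.
Okafor vs Kaur: Okafor, 7–4.
Pham vs Kaur: Kaur, 6–5.
Each candidate drops at least one matchup (Okafor loses to Pham; Pham loses to Kaur; Kaur loses to Okafor); the cycle Okafor > Kaur > Pham > Okafor rules out a Condorcet winner.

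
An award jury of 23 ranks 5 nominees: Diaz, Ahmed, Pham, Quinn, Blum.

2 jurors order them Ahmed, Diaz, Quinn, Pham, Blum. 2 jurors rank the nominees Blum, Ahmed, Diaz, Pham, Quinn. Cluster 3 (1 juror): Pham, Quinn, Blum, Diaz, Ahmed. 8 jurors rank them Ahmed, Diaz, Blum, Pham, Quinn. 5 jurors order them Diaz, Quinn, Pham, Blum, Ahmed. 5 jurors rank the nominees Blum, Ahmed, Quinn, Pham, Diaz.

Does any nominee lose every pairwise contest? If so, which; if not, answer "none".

Pham

Head-to-head results (23 jurors):
Diaz vs Ahmed: Diaz preferred on 1+5 = 6 ballots; Ahmed wins 17–6.
Diaz vs Pham: 17 to 6, Diaz.
Diaz vs Quinn: Diaz, 17–6.
Diaz–Blum: Diaz 15–8.
Ahmed vs Pham: 2+2+8+5 = 17 for Ahmed, 6 for Pham — Ahmed by 17–6.
Ahmed vs Quinn: 17 to 6, Ahmed.
Ahmed–Blum: Blum 13–10.
Pham vs Quinn: 11 to 12, Quinn.
Pham vs Blum: 8 to 15, Blum.
Quinn vs Blum: 2+1+5 = 8 for Quinn, 15 for Blum — Blum by 15–8.
Only Pham has no wins; Pham is the Condorcet loser.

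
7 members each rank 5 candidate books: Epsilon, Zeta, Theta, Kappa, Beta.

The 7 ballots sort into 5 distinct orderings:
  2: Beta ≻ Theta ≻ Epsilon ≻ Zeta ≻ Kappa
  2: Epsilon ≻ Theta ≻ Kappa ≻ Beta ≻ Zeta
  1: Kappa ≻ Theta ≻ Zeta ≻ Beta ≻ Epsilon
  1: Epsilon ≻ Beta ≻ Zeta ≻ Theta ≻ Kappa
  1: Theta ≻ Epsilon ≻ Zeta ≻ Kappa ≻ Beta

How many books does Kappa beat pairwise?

Kappa against each rival (7 members):
Kappa vs Epsilon: Kappa is ranked higher on 1 ballot, Epsilon on 6. Epsilon wins 6–1.
Kappa vs Zeta: Zeta, 4–3.
Kappa vs Theta: Theta, 6–1.
Kappa vs Beta: Kappa wins 4–3.
Kappa beats Beta; loses to Epsilon, Zeta, Theta — 1 pairwise win.

1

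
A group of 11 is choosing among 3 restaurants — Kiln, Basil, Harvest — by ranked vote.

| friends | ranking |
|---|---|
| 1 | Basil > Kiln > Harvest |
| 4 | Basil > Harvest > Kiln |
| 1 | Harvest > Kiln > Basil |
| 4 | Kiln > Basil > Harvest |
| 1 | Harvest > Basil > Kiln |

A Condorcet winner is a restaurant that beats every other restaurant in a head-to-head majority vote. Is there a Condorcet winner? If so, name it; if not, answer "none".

Head-to-head results (11 friends):
Kiln vs Basil: Basil wins 6–5.
Kiln–Harvest: Harvest 6–5.
Basil vs Harvest: Basil wins 9–2.
Only Basil has no losses; Basil is the Condorcet winner.

Basil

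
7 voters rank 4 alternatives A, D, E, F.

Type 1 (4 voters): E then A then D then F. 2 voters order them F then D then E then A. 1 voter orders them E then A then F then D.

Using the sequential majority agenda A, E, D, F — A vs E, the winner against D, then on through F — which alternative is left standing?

Round 1: A vs E — 0–7, E advances.
Round 2: E vs D — 5–2, E advances.
Round 3: E vs F — 5–2, E advances.
The agenda winner is E.

E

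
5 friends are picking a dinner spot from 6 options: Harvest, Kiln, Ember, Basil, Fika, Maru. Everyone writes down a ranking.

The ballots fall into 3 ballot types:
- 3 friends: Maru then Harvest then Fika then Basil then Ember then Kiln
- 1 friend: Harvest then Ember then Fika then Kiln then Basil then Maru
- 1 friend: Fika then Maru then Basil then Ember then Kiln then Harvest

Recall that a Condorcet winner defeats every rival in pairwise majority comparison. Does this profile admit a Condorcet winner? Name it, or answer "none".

Check each pair by majority over 5 ballots:
Harvest vs Kiln: Harvest preferred on 3+1 = 4 ballots; Harvest wins 4–1.
Harvest vs Ember: Harvest is ranked higher on 3+1 = 4 ballots, Ember on 1. Harvest wins 4–1.
Harvest vs Basil: 3+1 = 4 for Harvest, 1 for Basil — Harvest by 4–1.
Harvest vs Fika: Harvest preferred on 3+1 = 4 ballots; Harvest wins 4–1.
Harvest vs Maru: 1 to 4, Maru.
Kiln vs Ember: 0 for Kiln, 5 for Ember — Ember by 5–0.
Kiln vs Basil: 1 for Kiln, 4 for Basil — Basil by 4–1.
Kiln vs Fika: 0 for Kiln, 5 for Fika — Fika by 5–0.
Kiln vs Maru: 1 to 4, Maru.
Ember vs Basil: 1 for Ember, 4 for Basil — Basil by 4–1.
Ember vs Fika: 1 for Ember, 4 for Fika — Fika by 4–1.
Ember vs Maru: Ember preferred on 1 ballot; Maru wins 4–1.
Basil vs Fika: 0 for Basil, 5 for Fika — Fika by 5–0.
Basil vs Maru: 1 for Basil, 4 for Maru — Maru by 4–1.
Fika vs Maru: Fika is ranked higher on 1+1 = 2 ballots, Maru on 3. Maru wins 3–2.
Only Maru has no losses; Maru is the Condorcet winner.

Maru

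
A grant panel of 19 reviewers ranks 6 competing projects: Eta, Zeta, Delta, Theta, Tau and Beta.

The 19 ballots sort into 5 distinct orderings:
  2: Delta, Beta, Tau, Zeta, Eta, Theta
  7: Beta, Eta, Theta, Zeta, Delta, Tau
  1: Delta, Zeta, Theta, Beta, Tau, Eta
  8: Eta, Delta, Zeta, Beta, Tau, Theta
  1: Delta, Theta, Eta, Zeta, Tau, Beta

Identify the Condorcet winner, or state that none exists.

Check each pair by majority over 19 ballots:
Eta–Zeta: Eta 16–3.
Eta vs Delta: Eta is ranked higher on 7+8 = 15 ballots, Delta on 4. Eta wins 15–4.
Eta–Theta: Eta 17–2.
Eta vs Tau: Eta wins 16–3.
Eta vs Beta: Eta preferred on 8+1 = 9 ballots; Beta wins 10–9.
Zeta–Delta: Delta 12–7.
Zeta–Theta: Zeta 11–8.
Zeta vs Tau: Zeta wins 17–2.
Zeta vs Beta: 1+8+1 = 10 for Zeta, 9 for Beta — Zeta by 10–9.
Delta vs Theta: Delta wins 12–7.
Delta vs Tau: Delta is ranked higher on 2+7+1+8+1 = 19 ballots, Tau on 0. Delta wins 19–0.
Delta vs Beta: Delta is ranked higher on 2+1+8+1 = 12 ballots, Beta on 7. Delta wins 12–7.
Theta vs Tau: 9 to 10, Tau.
Theta–Beta: Beta 17–2.
Tau–Beta: Beta 18–1.
Every project loses at least once (Eta loses to Beta; Zeta loses to Eta; Delta loses to Eta; Theta loses to Eta; Tau loses to Eta; Beta loses to Zeta). The majority relation contains the cycle Eta beats Zeta beats Beta beats Eta, so there is no Condorcet winner.

none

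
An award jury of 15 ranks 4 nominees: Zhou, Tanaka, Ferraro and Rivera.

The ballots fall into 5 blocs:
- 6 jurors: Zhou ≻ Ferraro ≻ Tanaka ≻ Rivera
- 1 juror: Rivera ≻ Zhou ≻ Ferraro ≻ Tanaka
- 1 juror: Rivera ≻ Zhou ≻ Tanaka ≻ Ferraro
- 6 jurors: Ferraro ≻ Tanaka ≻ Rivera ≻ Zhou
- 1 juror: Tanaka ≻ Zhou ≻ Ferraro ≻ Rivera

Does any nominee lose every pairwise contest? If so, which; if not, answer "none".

none

Head-to-head results (15 jurors):
Zhou vs Tanaka: 6+1+1 = 8 for Zhou, 7 for Tanaka — Zhou by 8–7.
Zhou vs Ferraro: Zhou is ranked higher on 6+1+1+1 = 9 ballots, Ferraro on 6. Zhou wins 9–6.
Zhou vs Rivera: 6+1 = 7 for Zhou, 8 for Rivera — Rivera by 8–7.
Tanaka–Ferraro: Ferraro 13–2.
Tanaka vs Rivera: Tanaka wins 13–2.
Ferraro vs Rivera: 6+6+1 = 13 for Ferraro, 2 for Rivera — Ferraro by 13–2.
No nominee is winless: Zhou beats Tanaka; Tanaka beats Rivera; Ferraro beats Tanaka; Rivera beats Zhou. There is no Condorcet loser.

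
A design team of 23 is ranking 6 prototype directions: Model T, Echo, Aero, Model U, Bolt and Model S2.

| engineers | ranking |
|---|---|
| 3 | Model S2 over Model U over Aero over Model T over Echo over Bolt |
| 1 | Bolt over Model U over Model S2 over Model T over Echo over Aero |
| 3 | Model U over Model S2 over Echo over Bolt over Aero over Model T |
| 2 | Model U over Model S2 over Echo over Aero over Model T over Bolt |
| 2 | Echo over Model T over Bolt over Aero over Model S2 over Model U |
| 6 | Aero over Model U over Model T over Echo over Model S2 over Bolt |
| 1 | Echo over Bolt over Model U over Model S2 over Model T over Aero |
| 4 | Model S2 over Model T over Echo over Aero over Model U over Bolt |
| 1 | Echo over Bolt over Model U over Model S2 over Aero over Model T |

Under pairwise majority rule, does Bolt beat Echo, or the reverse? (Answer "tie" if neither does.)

Echo

Ballots ranking Bolt above Echo: 1.
Ballots ranking Echo above Bolt: 23 − 1 = 22.
Echo wins the head-to-head 22–1.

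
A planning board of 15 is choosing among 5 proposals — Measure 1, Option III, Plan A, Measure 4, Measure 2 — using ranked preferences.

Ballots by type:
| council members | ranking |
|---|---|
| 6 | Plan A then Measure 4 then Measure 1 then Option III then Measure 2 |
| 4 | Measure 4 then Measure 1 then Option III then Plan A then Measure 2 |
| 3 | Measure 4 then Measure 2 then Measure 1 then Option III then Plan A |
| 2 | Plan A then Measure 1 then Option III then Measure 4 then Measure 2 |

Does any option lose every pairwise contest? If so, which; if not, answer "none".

Measure 2

Head-to-head results (15 council members):
Measure 1 vs Option III: 15 to 0, Measure 1.
Measure 1 vs Plan A: Measure 1 is ranked higher on 4+3 = 7 ballots, Plan A on 8. Plan A wins 8–7.
Measure 1 vs Measure 4: Measure 4, 13–2.
Measure 1 vs Measure 2: Measure 1, 12–3.
Option III vs Plan A: Plan A wins 8–7.
Option III vs Measure 4: Measure 4 wins 13–2.
Option III vs Measure 2: 12 to 3, Option III.
Plan A–Measure 4: Plan A 8–7.
Plan A–Measure 2: Plan A 12–3.
Measure 4–Measure 2: Measure 4 15–0.
Measure 2 is beaten in every head-to-head and is the Condorcet loser.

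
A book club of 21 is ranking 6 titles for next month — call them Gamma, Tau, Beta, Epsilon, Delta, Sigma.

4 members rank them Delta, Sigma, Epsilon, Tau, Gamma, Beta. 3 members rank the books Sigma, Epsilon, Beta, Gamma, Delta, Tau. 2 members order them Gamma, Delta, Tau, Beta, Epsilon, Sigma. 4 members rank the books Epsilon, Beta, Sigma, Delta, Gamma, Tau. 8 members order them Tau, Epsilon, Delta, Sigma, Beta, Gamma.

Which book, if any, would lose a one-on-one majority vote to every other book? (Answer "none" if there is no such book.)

Gamma

Pairwise majorities:
Gamma vs Tau: Tau wins 12–9.
Gamma–Beta: Beta 15–6.
Gamma vs Epsilon: Epsilon, 19–2.
Gamma vs Delta: 5 to 16, Delta.
Gamma vs Sigma: Sigma, 19–2.
Tau vs Beta: Tau is ranked higher on 4+2+8 = 14 ballots, Beta on 7. Tau wins 14–7.
Tau vs Epsilon: Tau is ranked higher on 2+8 = 10 ballots, Epsilon on 11. Epsilon wins 11–10.
Tau vs Delta: Delta, 13–8.
Tau vs Sigma: Tau is ranked higher on 2+8 = 10 ballots, Sigma on 11. Sigma wins 11–10.
Beta vs Epsilon: Beta is ranked higher on 2 ballots, Epsilon on 19. Epsilon wins 19–2.
Beta vs Delta: Delta, 14–7.
Beta–Sigma: Sigma 15–6.
Epsilon vs Delta: Epsilon is ranked higher on 3+4+8 = 15 ballots, Delta on 6. Epsilon wins 15–6.
Epsilon vs Sigma: Epsilon, 14–7.
Delta vs Sigma: Delta is ranked higher on 4+2+8 = 14 ballots, Sigma on 7. Delta wins 14–7.
Only Gamma has no wins; Gamma is the Condorcet loser.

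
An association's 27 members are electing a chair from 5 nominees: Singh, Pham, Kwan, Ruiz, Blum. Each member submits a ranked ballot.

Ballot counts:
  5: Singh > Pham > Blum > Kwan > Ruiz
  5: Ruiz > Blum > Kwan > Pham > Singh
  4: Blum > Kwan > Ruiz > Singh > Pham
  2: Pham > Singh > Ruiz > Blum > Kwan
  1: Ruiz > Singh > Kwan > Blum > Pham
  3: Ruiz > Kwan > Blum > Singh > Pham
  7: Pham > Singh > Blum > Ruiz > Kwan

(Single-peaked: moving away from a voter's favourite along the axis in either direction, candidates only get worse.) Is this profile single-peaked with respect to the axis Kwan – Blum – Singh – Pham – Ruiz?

Axis positions: Kwan=1, Blum=2, Singh=3, Pham=4, Ruiz=5.
Ballot type 1 (peak Singh at position 3): ranking walks positions 3-4-2-1-5, expanding outward from the peak — single-peaked.
Ballot type 2: ranking walks positions 5-2-1-4-3; Blum is ranked above Pham even though Pham lies between Blum and the peak Ruiz on the axis — preferences dip and rise again. Not single-peaked.
Ballot type 3: ranking walks positions 2-1-5-3-4; Ruiz is ranked above Singh even though Singh lies between Ruiz and the peak Blum on the axis — preferences dip and rise again. Not single-peaked.
Ballot type 4 (peak Pham at position 4): ranking walks positions 4-3-5-2-1, expanding outward from the peak — single-peaked.
Ballot type 5: ranking walks positions 5-3-1-2-4; Singh is ranked above Pham even though Pham lies between Singh and the peak Ruiz on the axis — preferences dip and rise again. Not single-peaked.
Ballot type 6: ranking walks positions 5-1-2-3-4; Kwan is ranked above Pham even though Pham lies between Kwan and the peak Ruiz on the axis — preferences dip and rise again. Not single-peaked.
Ballot type 7 (peak Pham at position 4): ranking walks positions 4-3-2-5-1, expanding outward from the peak — single-peaked.
Ballot type 2 violates single-peakedness, so the profile is not single-peaked on this axis.

no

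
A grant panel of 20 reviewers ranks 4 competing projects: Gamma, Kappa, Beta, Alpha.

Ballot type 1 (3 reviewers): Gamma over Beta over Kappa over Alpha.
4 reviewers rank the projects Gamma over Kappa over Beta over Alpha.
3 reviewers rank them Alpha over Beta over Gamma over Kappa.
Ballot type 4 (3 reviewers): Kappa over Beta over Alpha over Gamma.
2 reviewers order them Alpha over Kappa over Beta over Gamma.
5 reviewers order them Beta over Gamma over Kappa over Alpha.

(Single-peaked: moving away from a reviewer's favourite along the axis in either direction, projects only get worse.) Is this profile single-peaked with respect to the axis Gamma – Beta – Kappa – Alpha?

Axis positions: Gamma=1, Beta=2, Kappa=3, Alpha=4.
Ballot type 1 (peak Gamma at position 1): ranking walks positions 1-2-3-4, expanding outward from the peak — single-peaked.
Ballot type 2: ranking walks positions 1-3-2-4; Kappa is ranked above Beta even though Beta lies between Kappa and the peak Gamma on the axis — preferences dip and rise again. Not single-peaked.
Ballot type 3: ranking walks positions 4-2-1-3; Beta is ranked above Kappa even though Kappa lies between Beta and the peak Alpha on the axis — preferences dip and rise again. Not single-peaked.
Ballot type 4 (peak Kappa at position 3): ranking walks positions 3-2-4-1, expanding outward from the peak — single-peaked.
Ballot type 5 (peak Alpha at position 4): ranking walks positions 4-3-2-1, expanding outward from the peak — single-peaked.
Ballot type 6 (peak Beta at position 2): ranking walks positions 2-1-3-4, expanding outward from the peak — single-peaked.
Ballot type 2 violates single-peakedness, so the profile is not single-peaked on this axis.

no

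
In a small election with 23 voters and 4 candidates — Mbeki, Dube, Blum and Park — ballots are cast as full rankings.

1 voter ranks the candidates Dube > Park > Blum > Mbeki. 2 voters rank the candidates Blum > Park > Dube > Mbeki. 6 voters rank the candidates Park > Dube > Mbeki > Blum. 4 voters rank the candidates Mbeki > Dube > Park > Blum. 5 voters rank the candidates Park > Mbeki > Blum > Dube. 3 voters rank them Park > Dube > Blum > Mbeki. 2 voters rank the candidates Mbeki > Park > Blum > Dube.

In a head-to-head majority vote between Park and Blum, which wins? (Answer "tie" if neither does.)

Ballots ranking Park above Blum: 1 + 6 + 4 + 5 + 3 + 2 = 21.
Ballots ranking Blum above Park: 23 − 21 = 2.
Park wins the head-to-head 21–2.

Park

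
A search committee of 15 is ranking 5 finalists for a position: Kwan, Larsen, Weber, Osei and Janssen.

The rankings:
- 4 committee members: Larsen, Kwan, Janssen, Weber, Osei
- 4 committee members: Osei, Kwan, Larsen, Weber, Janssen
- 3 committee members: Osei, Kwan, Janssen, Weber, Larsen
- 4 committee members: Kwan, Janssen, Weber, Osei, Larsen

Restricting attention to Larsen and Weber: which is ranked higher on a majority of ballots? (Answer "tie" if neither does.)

Larsen

Ballots ranking Larsen above Weber: 4 + 4 = 8.
Ballots ranking Weber above Larsen: 15 − 8 = 7.
Larsen wins the head-to-head 8–7.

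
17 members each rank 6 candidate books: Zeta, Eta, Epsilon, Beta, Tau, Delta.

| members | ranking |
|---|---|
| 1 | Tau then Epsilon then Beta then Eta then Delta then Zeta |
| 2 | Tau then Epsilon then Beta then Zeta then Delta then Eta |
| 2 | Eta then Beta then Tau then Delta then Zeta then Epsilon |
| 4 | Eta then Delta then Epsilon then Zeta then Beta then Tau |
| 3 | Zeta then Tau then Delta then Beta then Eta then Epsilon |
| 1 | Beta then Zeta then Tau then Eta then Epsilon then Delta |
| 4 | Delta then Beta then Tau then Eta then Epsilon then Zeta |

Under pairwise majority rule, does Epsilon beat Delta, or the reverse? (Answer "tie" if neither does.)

Ballots ranking Epsilon above Delta: 1 + 2 + 1 = 4.
Ballots ranking Delta above Epsilon: 17 − 4 = 13.
Delta wins the head-to-head 13–4.

Delta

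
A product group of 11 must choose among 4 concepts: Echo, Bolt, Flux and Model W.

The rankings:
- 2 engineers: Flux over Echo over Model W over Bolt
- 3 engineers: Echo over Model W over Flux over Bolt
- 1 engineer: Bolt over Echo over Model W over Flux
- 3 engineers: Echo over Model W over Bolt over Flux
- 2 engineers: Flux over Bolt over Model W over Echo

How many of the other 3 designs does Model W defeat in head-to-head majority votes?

2

Model W against each rival (11 engineers):
Model W vs Echo: Echo wins 9–2.
Model W vs Bolt: Model W preferred on 2+3+3 = 8 ballots; Model W wins 8–3.
Model W vs Flux: Model W is ranked higher on 3+1+3 = 7 ballots, Flux on 4. Model W wins 7–4.
Model W beats Bolt, Flux; loses to Echo — 2 pairwise wins.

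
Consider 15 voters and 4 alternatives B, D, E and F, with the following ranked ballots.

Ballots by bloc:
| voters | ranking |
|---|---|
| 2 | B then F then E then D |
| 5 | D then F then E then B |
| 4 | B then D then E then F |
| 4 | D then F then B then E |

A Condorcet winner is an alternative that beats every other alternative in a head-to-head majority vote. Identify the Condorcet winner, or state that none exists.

Head-to-head results (15 voters):
B vs D: B preferred on 2+4 = 6 ballots; D wins 9–6.
B vs E: 10 to 5, B.
B vs F: B is ranked higher on 2+4 = 6 ballots, F on 9. F wins 9–6.
D vs E: D preferred on 5+4+4 = 13 ballots; D wins 13–2.
D vs F: D is ranked higher on 5+4+4 = 13 ballots, F on 2. D wins 13–2.
E vs F: 4 to 11, F.
Only D has no losses; D is the Condorcet winner.

D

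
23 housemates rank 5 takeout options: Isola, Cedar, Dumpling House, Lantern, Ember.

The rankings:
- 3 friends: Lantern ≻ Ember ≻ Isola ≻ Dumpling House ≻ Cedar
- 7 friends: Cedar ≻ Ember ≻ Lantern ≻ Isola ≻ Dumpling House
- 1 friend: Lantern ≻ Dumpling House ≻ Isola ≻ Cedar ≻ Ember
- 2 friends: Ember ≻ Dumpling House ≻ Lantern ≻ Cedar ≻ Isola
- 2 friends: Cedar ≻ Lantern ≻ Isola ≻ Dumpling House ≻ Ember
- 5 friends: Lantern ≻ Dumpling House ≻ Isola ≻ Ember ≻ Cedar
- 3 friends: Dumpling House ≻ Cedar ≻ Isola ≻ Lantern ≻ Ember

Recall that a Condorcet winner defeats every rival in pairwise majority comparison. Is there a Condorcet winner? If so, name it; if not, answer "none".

Check each pair by majority over 23 ballots:
Isola vs Cedar: Isola preferred on 3+1+5 = 9 ballots; Cedar wins 14–9.
Isola vs Dumpling House: Isola, 12–11.
Isola vs Lantern: Lantern, 20–3.
Isola vs Ember: Ember wins 12–11.
Cedar vs Dumpling House: 9 to 14, Dumpling House.
Cedar vs Lantern: Cedar preferred on 7+2+3 = 12 ballots; Cedar wins 12–11.
Cedar vs Ember: Cedar, 13–10.
Dumpling House vs Lantern: Lantern, 18–5.
Dumpling House vs Ember: Ember, 12–11.
Lantern vs Ember: 3+1+2+5+3 = 14 for Lantern, 9 for Ember — Lantern by 14–9.
Every restaurant loses at least once (Isola loses to Cedar; Cedar loses to Dumpling House; Dumpling House loses to Isola; Lantern loses to Cedar; Ember loses to Cedar). The majority relation contains the cycle Isola beats Dumpling House beats Cedar beats Isola, so there is no Condorcet winner.

none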